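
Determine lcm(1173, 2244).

51612

gcd first: 2244 = 1·1173 + 1071; 1173 = 1·1071 + 102; 1071 = 10·102 + 51; 102 = 2·51 + 0 → gcd = 51
lcm = 1173·2244/gcd = 2632212/51 = 51612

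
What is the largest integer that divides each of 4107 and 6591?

3

4107 = 3 · 37²
6591 = 3 · 13³
Common: 3 = 3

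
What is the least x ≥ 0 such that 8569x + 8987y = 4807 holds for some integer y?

Reduce mod 8987: 8569x ≡ 4807 (mod 8987). With g = gcd(8569, 8987) = 209 dividing 4807, divide through: 41x ≡ 23 (mod 43).
Since gcd(41, 43) = 1, x ≡ 23·(41)⁻¹ ≡ 10 (mod 43). Smallest non-negative: 10.

10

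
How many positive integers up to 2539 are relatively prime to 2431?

2005

2431 = 11·13·17. Inclusion–exclusion on these primes:
2539 − ⌊2539/11⌋ − ⌊2539/13⌋ − ⌊2539/17⌋ + ⌊2539/143⌋ + ⌊2539/187⌋ + ⌊2539/221⌋ − ⌊2539/2431⌋ = 2005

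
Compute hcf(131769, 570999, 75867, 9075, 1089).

363

gcd(131769, 570999): 570999 = 4·131769 + 43923; 131769 = 3·43923 + 0 → 43923
gcd(43923, 75867): 75867 = 1·43923 + 31944; 43923 = 1·31944 + 11979; 31944 = 2·11979 + 7986; 11979 = 1·7986 + 3993; 7986 = 2·3993 + 0 → 3993
gcd(3993, 9075): 9075 = 2·3993 + 1089; 3993 = 3·1089 + 726; 1089 = 1·726 + 363; 726 = 2·363 + 0 → 363
gcd(363, 1089): 1089 = 3·363 + 0 → 363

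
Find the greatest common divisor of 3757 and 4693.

13

Euclid: 4693 = 1·3757 + 936; 3757 = 4·936 + 13; 936 = 72·13 + 0. Last nonzero remainder: 13.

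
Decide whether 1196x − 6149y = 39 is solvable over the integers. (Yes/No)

By Bézout, 1196x − 6149y = 39 has integer solutions iff gcd(1196, 6149) | 39.
Euclid: 6149 = 5·1196 + 169; 1196 = 7·169 + 13; 169 = 13·13 + 0. gcd = 13; 39 mod 13 = 0. Yes.

Yes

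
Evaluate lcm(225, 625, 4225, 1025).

38975625

225 = 3² · 5²; 625 = 5⁴; 4225 = 5² · 13²; 1025 = 5² · 41
lcm takes max exponent of each prime: 3² · 5⁴ · 13² · 41 = 38975625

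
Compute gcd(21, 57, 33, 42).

gcd(21, 57): 57 = 2·21 + 15; 21 = 1·15 + 6; 15 = 2·6 + 3; 6 = 2·3 + 0 → 3
gcd(3, 33): 33 = 11·3 + 0 → 3
gcd(3, 42): 42 = 14·3 + 0 → 3

3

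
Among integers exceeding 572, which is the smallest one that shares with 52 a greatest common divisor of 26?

52 = 26·2. Any t with gcd(t, 52) = 26 is a multiple of 26, say 26s, with s coprime to 2.
Need s > 572/26, so s ≥ 23. First s ≥ 23 with gcd(s, 2) = 1 is s = 23. Thus t = 26·23 = 598.

598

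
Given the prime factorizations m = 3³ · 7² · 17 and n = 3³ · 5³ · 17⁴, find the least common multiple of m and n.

max exponent per prime: 3³ · 5³ · 7² · 17⁴ = 13812285375

13812285375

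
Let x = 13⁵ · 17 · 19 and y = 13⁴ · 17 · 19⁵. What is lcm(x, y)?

15629089842119

max exponent per prime: 13⁵ · 17 · 19⁵ = 15629089842119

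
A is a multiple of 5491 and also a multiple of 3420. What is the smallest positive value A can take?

5491 = 17² · 19; 3420 = 2² · 3² · 5 · 19
max exponents: 2² · 3² · 5 · 17² · 19 = 988380

988380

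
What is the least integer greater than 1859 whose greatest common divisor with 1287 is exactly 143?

2002

1287 = 143·9. Any a with gcd(a, 1287) = 143 is a multiple of 143, say 143s, with s coprime to 9.
Need s > 1859/143, so s ≥ 14. First s ≥ 14 with gcd(s, 9) = 1 is s = 14. Thus a = 143·14 = 2002.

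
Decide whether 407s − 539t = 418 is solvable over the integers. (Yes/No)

Yes

By Bézout, 407s − 539t = 418 has integer solutions iff gcd(407, 539) | 418.
Euclid: 539 = 1·407 + 132; 407 = 3·132 + 11; 132 = 12·11 + 0. gcd = 11; 418 mod 11 = 0. Yes.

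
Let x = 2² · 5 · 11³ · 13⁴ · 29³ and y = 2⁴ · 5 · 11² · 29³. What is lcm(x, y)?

74171223903920

max exponent per prime: 2⁴ · 5 · 11³ · 13⁴ · 29³ = 74171223903920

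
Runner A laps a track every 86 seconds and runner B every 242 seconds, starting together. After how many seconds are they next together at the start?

gcd first: 242 = 2·86 + 70; 86 = 1·70 + 16; 70 = 4·16 + 6; 16 = 2·6 + 4; 6 = 1·4 + 2; 4 = 2·2 + 0 → gcd = 2
lcm = 86·242/gcd = 20812/2 = 10406

10406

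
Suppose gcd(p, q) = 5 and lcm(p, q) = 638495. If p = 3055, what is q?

1045

Using pq = gcd(p,q)·lcm(p,q) = 5·638495 = 3192475, we get q = 3192475/3055 = 1045.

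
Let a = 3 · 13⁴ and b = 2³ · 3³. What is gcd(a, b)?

3

min exponent per shared prime: 3 = 3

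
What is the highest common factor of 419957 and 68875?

419957 = 19 · 23 · 31²
68875 = 5³ · 19 · 29
Common: 19 = 19

19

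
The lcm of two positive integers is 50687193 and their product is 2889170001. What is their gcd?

From gcd × lcm = pq: gcd = 2889170001 / 50687193 = 57.

57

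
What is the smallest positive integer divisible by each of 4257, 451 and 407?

4257 = 3² · 11 · 43; 451 = 11 · 41; 407 = 11 · 37
lcm takes max exponent of each prime: 3² · 11 · 37 · 41 · 43 = 6457869

6457869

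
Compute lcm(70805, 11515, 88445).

1201348435

70805 = 5 · 7² · 17²; 11515 = 5 · 7² · 47; 88445 = 5 · 7² · 19²
lcm takes max exponent of each prime: 5 · 7² · 17² · 19² · 47 = 1201348435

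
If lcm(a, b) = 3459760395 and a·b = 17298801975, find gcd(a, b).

5

From gcd × lcm = ab: gcd = 17298801975 / 3459760395 = 5.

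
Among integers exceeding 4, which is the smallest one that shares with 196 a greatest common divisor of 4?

8

gcd(a, 196) = 4 forces 4 | a; write a = 4s. Then gcd(4s, 4·49) = 4·gcd(s, 49), so need gcd(s, 49) = 1.
4s > 4 gives s ≥ 2. The least s ≥ 2 coprime to 49 is 2, so a = 4·2 = 8.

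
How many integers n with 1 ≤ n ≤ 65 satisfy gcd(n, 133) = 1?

53

Prime factors of 133: 7, 19. Count integers ≤ 65 divisible by none of them.
By inclusion–exclusion: 65 − ⌊65/7⌋ − ⌊65/19⌋ + ⌊65/133⌋ = 53.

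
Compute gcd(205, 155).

205 = 5 · 41
155 = 5 · 31
Common: 5 = 5

5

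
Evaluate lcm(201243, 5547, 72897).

9041616761793

201243 = 3 · 7² · 37²; 5547 = 3 · 43²; 72897 = 3 · 11 · 47²
lcm takes max exponent of each prime: 3 · 7² · 11 · 37² · 43² · 47² = 9041616761793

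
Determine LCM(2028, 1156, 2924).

25201956

lcm(2028, 1156) = 2028·1156/gcd = 2344368/4 = 586092
lcm(586092, 2924) = 586092·2924/gcd = 1713733008/68 = 25201956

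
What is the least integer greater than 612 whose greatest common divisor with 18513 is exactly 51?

18513 = 51·363. Any m with gcd(m, 18513) = 51 is a multiple of 51, say 51s, with s coprime to 363.
Need s > 612/51, so s ≥ 13. First s ≥ 13 with gcd(s, 363) = 1 is s = 13. Thus m = 51·13 = 663.

663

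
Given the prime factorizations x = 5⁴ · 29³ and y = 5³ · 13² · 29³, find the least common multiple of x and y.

2576088125

max exponent per prime: 5⁴ · 13² · 29³ = 2576088125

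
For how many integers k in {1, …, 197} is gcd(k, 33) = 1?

120

Prime factors of 33: 3, 11. Count integers ≤ 197 divisible by none of them.
By inclusion–exclusion: 197 − ⌊197/3⌋ − ⌊197/11⌋ + ⌊197/33⌋ = 120.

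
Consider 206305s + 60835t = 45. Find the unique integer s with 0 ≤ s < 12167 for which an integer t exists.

5810

gcd(206305, 60835) = 5 (Euclid: 206305 = 3·60835 + 23800; 60835 = 2·23800 + 13235; 23800 = 1·13235 + 10565; 13235 = 1·10565 + 2670; 10565 = 3·2670 + 2555; 2670 = 1·2555 + 115; 2555 = 22·115 + 25; 115 = 4·25 + 15; 25 = 1·15 + 10; 15 = 1·10 + 5; 10 = 2·5 + 0), and 5 | 45.
Extended Euclid: 206305·(-4762) + 60835·(16149) = 5. Scale by 9: s₀ = -42858.
General solution s = s₀ + 12167k; reducing mod 12167 gives s = 5810 (and t = -19703).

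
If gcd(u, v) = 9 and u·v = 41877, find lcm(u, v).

4653

gcd·lcm = product, so lcm = 41877/9 = 4653.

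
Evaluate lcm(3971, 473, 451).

3971 = 11 · 19²; 473 = 11 · 43; 451 = 11 · 41
lcm takes max exponent of each prime: 11 · 19² · 41 · 43 = 7000873

7000873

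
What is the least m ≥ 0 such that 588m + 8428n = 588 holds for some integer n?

Euclid: 8428 = 14·588 + 196; 588 = 3·196 + 0 → gcd = 196; 588 = 196·3.
Back-substitution yields 588·(-14) + 8428·(1) = 196, so one solution is m = -14·3 = -42, n = 1·3 = 3.
Solutions in m differ by 8428/196 = 43; the one in [0, 43) is -42 mod 43 = 1.

1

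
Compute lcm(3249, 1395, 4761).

3249 = 3² · 19²; 1395 = 3² · 5 · 31; 4761 = 3² · 23²
lcm takes max exponent of each prime: 3² · 5 · 19² · 23² · 31 = 266401755

266401755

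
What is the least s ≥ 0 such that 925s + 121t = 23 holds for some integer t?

Euclid: 925 = 7·121 + 78; 121 = 1·78 + 43; 78 = 1·43 + 35; 43 = 1·35 + 8; 35 = 4·8 + 3; 8 = 2·3 + 2; 3 = 1·2 + 1; 2 = 2·1 + 0 → gcd = 1; 23 = 1·23.
Back-substitution yields 925·(45) + 121·(-344) = 1, so one solution is s = 45·23 = 1035, t = -344·23 = -7912.
Solutions in s differ by 121/1 = 121; the one in [0, 121) is 1035 mod 121 = 67.

67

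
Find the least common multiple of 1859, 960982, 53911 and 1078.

230778866318

1859 = 11 · 13²; 960982 = 2 · 11³ · 19²; 53911 = 11 · 13² · 29; 1078 = 2 · 7² · 11
lcm takes max exponent of each prime: 2 · 7² · 11³ · 13² · 19² · 29 = 230778866318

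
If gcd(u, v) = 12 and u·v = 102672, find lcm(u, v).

8556

For any two positive integers, gcd × lcm equals their product. Hence lcm = 102672 / 12 = 8556.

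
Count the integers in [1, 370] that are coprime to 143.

311

143 = 11·13. Inclusion–exclusion on these primes:
370 − ⌊370/11⌋ − ⌊370/13⌋ + ⌊370/143⌋ = 311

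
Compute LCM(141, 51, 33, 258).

2267562

lcm(141, 51) = 141·51/gcd = 7191/3 = 2397
lcm(2397, 33) = 2397·33/gcd = 79101/3 = 26367
lcm(26367, 258) = 26367·258/gcd = 6802686/3 = 2267562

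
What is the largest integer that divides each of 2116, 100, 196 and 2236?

2116 = 2² · 23²; 100 = 2² · 5²; 196 = 2² · 7²; 2236 = 2² · 13 · 43
gcd takes min exponent of each prime: 2² = 4

4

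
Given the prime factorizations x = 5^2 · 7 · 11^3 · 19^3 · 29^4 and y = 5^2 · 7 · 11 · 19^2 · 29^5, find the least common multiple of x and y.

32769279793078675

max exponent per prime: 5^2 · 7 · 11^3 · 19^3 · 29^5 = 32769279793078675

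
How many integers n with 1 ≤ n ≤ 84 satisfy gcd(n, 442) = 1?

37

442 = 2·13·17. Inclusion–exclusion on these primes:
84 − ⌊84/2⌋ − ⌊84/13⌋ − ⌊84/17⌋ + ⌊84/26⌋ + ⌊84/34⌋ + ⌊84/221⌋ − ⌊84/442⌋ = 37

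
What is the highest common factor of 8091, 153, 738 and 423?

8091 = 3² · 29 · 31; 153 = 3² · 17; 738 = 2 · 3² · 41; 423 = 3² · 47
gcd takes min exponent of each prime: 3² = 9

9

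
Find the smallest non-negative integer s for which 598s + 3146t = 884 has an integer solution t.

12

Reduce mod 3146: 598s ≡ 884 (mod 3146). With g = gcd(598, 3146) = 26 dividing 884, divide through: 23s ≡ 34 (mod 121).
Since gcd(23, 121) = 1, s ≡ 34·(23)⁻¹ ≡ 12 (mod 121). Smallest non-negative: 12.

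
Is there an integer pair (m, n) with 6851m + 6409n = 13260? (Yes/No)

gcd(6851, 6409): 6851 = 1·6409 + 442; 6409 = 14·442 + 221; 442 = 2·221 + 0 → 221
221 divides 13260, so a solution exists.

Yes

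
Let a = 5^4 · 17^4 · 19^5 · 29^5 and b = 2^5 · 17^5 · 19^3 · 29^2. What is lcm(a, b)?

1442223596350519032140000

max exponent per prime: 2^5 · 5^4 · 17^5 · 19^5 · 29^5 = 1442223596350519032140000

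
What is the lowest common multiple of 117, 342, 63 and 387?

117 = 3² · 13; 342 = 2 · 3² · 19; 63 = 3² · 7; 387 = 3² · 43
lcm takes max exponent of each prime: 2 · 3² · 7 · 13 · 19 · 43 = 1338246

1338246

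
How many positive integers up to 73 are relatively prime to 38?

35

Prime factors of 38: 2, 19. Count integers ≤ 73 divisible by none of them.
By inclusion–exclusion: 73 − ⌊73/2⌋ − ⌊73/19⌋ + ⌊73/38⌋ = 35.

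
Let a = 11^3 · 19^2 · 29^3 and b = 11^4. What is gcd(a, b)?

min exponent per shared prime: 11^3 = 1331

1331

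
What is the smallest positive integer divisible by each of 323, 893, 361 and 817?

12402877

323 = 17 · 19; 893 = 19 · 47; 361 = 19²; 817 = 19 · 43
lcm takes max exponent of each prime: 17 · 19² · 43 · 47 = 12402877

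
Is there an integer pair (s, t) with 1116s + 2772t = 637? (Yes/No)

No

By Bézout, 1116s + 2772t = 637 has integer solutions iff gcd(1116, 2772) | 637.
Euclid: 2772 = 2·1116 + 540; 1116 = 2·540 + 36; 540 = 15·36 + 0. gcd = 36; 637 mod 36 = 25. No.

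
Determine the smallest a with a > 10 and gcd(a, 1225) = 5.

15

1225 = 5·245. Any a with gcd(a, 1225) = 5 is a multiple of 5, say 5s, with s coprime to 245.
Need s > 10/5, so s ≥ 3. First s ≥ 3 with gcd(s, 245) = 1 is s = 3. Thus a = 5·3 = 15.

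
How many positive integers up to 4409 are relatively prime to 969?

2621

969 = 3·17·19. Inclusion–exclusion on these primes:
4409 − ⌊4409/3⌋ − ⌊4409/17⌋ − ⌊4409/19⌋ + ⌊4409/51⌋ + ⌊4409/57⌋ + ⌊4409/323⌋ − ⌊4409/969⌋ = 2621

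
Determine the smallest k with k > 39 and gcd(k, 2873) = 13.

gcd(k, 2873) = 13 forces 13 | k; write k = 13s. Then gcd(13s, 13·221) = 13·gcd(s, 221), so need gcd(s, 221) = 1.
13s > 39 gives s ≥ 4. The least s ≥ 4 coprime to 221 is 4, so k = 13·4 = 52.

52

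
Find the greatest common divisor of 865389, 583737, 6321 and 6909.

gcd(865389, 583737): 865389 = 1·583737 + 281652; 583737 = 2·281652 + 20433; 281652 = 13·20433 + 16023; 20433 = 1·16023 + 4410; 16023 = 3·4410 + 2793; 4410 = 1·2793 + 1617; 2793 = 1·1617 + 1176; 1617 = 1·1176 + 441; 1176 = 2·441 + 294; 441 = 1·294 + 147; 294 = 2·147 + 0 → 147
gcd(147, 6321): 6321 = 43·147 + 0 → 147
gcd(147, 6909): 6909 = 47·147 + 0 → 147

147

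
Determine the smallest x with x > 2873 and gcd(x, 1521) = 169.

3211

gcd(x, 1521) = 169 forces 169 | x; write x = 169s. Then gcd(169s, 169·9) = 169·gcd(s, 9), so need gcd(s, 9) = 1.
169s > 2873 gives s ≥ 18. The least s ≥ 18 coprime to 9 is 19, so x = 169·19 = 3211.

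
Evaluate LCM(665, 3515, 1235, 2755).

lcm(665, 3515) = 665·3515/gcd = 2337475/95 = 24605
lcm(24605, 1235) = 24605·1235/gcd = 30387175/95 = 319865
lcm(319865, 2755) = 319865·2755/gcd = 881228075/95 = 9276085

9276085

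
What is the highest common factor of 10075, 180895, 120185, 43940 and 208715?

gcd(10075, 180895): 180895 = 17·10075 + 9620; 10075 = 1·9620 + 455; 9620 = 21·455 + 65; 455 = 7·65 + 0 → 65
gcd(65, 120185): 120185 = 1849·65 + 0 → 65
gcd(65, 43940): 43940 = 676·65 + 0 → 65
gcd(65, 208715): 208715 = 3211·65 + 0 → 65

65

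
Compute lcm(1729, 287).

1729 = 7 · 13 · 19; 287 = 7 · 41
max exponents: 7 · 13 · 19 · 41 = 70889

70889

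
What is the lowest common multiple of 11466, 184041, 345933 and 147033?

11466 = 2 · 3² · 7² · 13; 184041 = 3² · 11² · 13²; 345933 = 3² · 7 · 17² · 19; 147033 = 3² · 17 · 31²
lcm takes max exponent of each prime: 2 · 3² · 7² · 11² · 13² · 17² · 19 · 31² = 95173379619318

95173379619318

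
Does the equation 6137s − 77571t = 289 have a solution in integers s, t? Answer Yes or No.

Yes

By Bézout, 6137s − 77571t = 289 has integer solutions iff gcd(6137, 77571) | 289.
Euclid: 77571 = 12·6137 + 3927; 6137 = 1·3927 + 2210; 3927 = 1·2210 + 1717; 2210 = 1·1717 + 493; 1717 = 3·493 + 238; 493 = 2·238 + 17; 238 = 14·17 + 0. gcd = 17; 289 mod 17 = 0. Yes.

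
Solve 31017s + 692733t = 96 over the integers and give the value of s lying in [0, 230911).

Euclid: 692733 = 22·31017 + 10359; 31017 = 2·10359 + 10299; 10359 = 1·10299 + 60; 10299 = 171·60 + 39; 60 = 1·39 + 21; 39 = 1·21 + 18; 21 = 1·18 + 3; 18 = 6·3 + 0 → gcd = 3; 96 = 3·32.
Back-substitution yields 31017·(-34640) + 692733·(1551) = 3, so one solution is s = -34640·32 = -1108480, t = 1551·32 = 49632.
Solutions in s differ by 692733/3 = 230911; the one in [0, 230911) is -1108480 mod 230911 = 46075.

46075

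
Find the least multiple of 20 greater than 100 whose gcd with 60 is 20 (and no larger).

140

Multiples of 20 above 100: 20·6, 20·7, … . Need the cofactor coprime to 60/20 = 3.
Checking s = 6, 7, … the first with gcd(s, 3) = 1 is s = 7, giving 140.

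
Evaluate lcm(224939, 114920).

152958520

gcd first: 224939 = 1·114920 + 110019; 114920 = 1·110019 + 4901; 110019 = 22·4901 + 2197; 4901 = 2·2197 + 507; 2197 = 4·507 + 169; 507 = 3·169 + 0 → gcd = 169
lcm = 224939·114920/gcd = 25849989880/169 = 152958520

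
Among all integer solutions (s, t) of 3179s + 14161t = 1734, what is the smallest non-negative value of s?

5

Euclid: 14161 = 4·3179 + 1445; 3179 = 2·1445 + 289; 1445 = 5·289 + 0 → gcd = 289; 1734 = 289·6.
Back-substitution yields 3179·(9) + 14161·(-2) = 289, so one solution is s = 9·6 = 54, t = -2·6 = -12.
Solutions in s differ by 14161/289 = 49; the one in [0, 49) is 54 mod 49 = 5.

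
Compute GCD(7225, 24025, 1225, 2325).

25

gcd(7225, 24025): 24025 = 3·7225 + 2350; 7225 = 3·2350 + 175; 2350 = 13·175 + 75; 175 = 2·75 + 25; 75 = 3·25 + 0 → 25
gcd(25, 1225): 1225 = 49·25 + 0 → 25
gcd(25, 2325): 2325 = 93·25 + 0 → 25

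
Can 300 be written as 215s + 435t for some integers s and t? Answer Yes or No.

Yes

By Bézout, 215s + 435t = 300 has integer solutions iff gcd(215, 435) | 300.
Euclid: 435 = 2·215 + 5; 215 = 43·5 + 0. gcd = 5; 300 mod 5 = 0. Yes.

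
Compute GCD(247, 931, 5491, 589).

gcd(247, 931): 931 = 3·247 + 190; 247 = 1·190 + 57; 190 = 3·57 + 19; 57 = 3·19 + 0 → 19
gcd(19, 5491): 5491 = 289·19 + 0 → 19
gcd(19, 589): 589 = 31·19 + 0 → 19

19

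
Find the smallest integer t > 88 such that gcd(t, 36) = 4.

Multiples of 4 above 88: 4·23, 4·24, … . Need the cofactor coprime to 36/4 = 9.
Checking s = 23, 24, … the first with gcd(s, 9) = 1 is s = 23, giving 92.

92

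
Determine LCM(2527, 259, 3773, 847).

554355571

2527 = 7 · 19²; 259 = 7 · 37; 3773 = 7³ · 11; 847 = 7 · 11²
lcm takes max exponent of each prime: 7³ · 11² · 19² · 37 = 554355571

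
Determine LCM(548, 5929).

3249092

548 = 2² · 137; 5929 = 7² · 11²
max exponents: 2² · 7² · 11² · 137 = 3249092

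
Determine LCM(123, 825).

33825

123 = 3 · 41; 825 = 3 · 5² · 11
max exponents: 3 · 5² · 11 · 41 = 33825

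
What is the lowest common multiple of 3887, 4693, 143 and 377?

lcm(3887, 4693) = 3887·4693/gcd = 18241691/13 = 1403207
lcm(1403207, 143) = 1403207·143/gcd = 200658601/13 = 15435277
lcm(15435277, 377) = 15435277·377/gcd = 5819099429/13 = 447623033

447623033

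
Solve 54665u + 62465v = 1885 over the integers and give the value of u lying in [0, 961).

232

gcd(54665, 62465) = 65 (Euclid: 62465 = 1·54665 + 7800; 54665 = 7·7800 + 65; 7800 = 120·65 + 0), and 65 | 1885.
Extended Euclid: 54665·(8) + 62465·(-7) = 65. Scale by 29: u₀ = 232.
General solution u = u₀ + 961t; reducing mod 961 gives u = 232 (and v = -203).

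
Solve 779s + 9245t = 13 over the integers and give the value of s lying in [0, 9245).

9067

gcd(779, 9245) = 1 (Euclid: 9245 = 11·779 + 676; 779 = 1·676 + 103; 676 = 6·103 + 58; 103 = 1·58 + 45; 58 = 1·45 + 13; 45 = 3·13 + 6; 13 = 2·6 + 1; 6 = 6·1 + 0), and 1 | 13.
Extended Euclid: 779·(-1436) + 9245·(121) = 1. Scale by 13: s₀ = -18668.
General solution s = s₀ + 9245k; reducing mod 9245 gives s = 9067 (and t = -764).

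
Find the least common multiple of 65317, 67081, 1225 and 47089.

69299704075

65317 = 7² · 31 · 43; 67081 = 7² · 37²; 1225 = 5² · 7²; 47089 = 7² · 31²
lcm takes max exponent of each prime: 5² · 7² · 31² · 37² · 43 = 69299704075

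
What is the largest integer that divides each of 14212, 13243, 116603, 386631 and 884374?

323

14212 = 2² · 11 · 17 · 19; 13243 = 17 · 19 · 41; 116603 = 17 · 19³; 386631 = 3² · 7 · 17 · 19²; 884374 = 2 · 17 · 19 · 37²
gcd takes min exponent of each prime: 17 · 19 = 323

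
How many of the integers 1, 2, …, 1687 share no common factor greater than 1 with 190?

190 = 2·5·19. Inclusion–exclusion on these primes:
1687 − ⌊1687/2⌋ − ⌊1687/5⌋ − ⌊1687/19⌋ + ⌊1687/10⌋ + ⌊1687/38⌋ + ⌊1687/95⌋ − ⌊1687/190⌋ = 640

640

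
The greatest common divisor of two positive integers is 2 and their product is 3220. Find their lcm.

For any two positive integers, gcd × lcm equals their product. Hence lcm = 3220 / 2 = 1610.

1610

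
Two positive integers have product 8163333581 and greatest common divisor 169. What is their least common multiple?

gcd·lcm = product, so lcm = 8163333581/169 = 48303749.

48303749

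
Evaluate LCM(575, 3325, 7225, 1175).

lcm(575, 3325) = 575·3325/gcd = 1911875/25 = 76475
lcm(76475, 7225) = 76475·7225/gcd = 552531875/25 = 22101275
lcm(22101275, 1175) = 22101275·1175/gcd = 25968998125/25 = 1038759925

1038759925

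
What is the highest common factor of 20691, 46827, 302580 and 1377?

gcd(20691, 46827): 46827 = 2·20691 + 5445; 20691 = 3·5445 + 4356; 5445 = 1·4356 + 1089; 4356 = 4·1089 + 0 → 1089
gcd(1089, 302580): 302580 = 277·1089 + 927; 1089 = 1·927 + 162; 927 = 5·162 + 117; 162 = 1·117 + 45; 117 = 2·45 + 27; 45 = 1·27 + 18; 27 = 1·18 + 9; 18 = 2·9 + 0 → 9
gcd(9, 1377): 1377 = 153·9 + 0 → 9

9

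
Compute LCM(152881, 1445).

gcd first: 152881 = 105·1445 + 1156; 1445 = 1·1156 + 289; 1156 = 4·289 + 0 → gcd = 289
lcm = 152881·1445/gcd = 220913045/289 = 764405

764405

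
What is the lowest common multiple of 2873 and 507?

8619

2873 = 13² · 17; 507 = 3 · 13²
max exponents: 3 · 13² · 17 = 8619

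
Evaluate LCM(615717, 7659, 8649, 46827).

1646712334971

lcm(615717, 7659) = 615717·7659/gcd = 4715776503/333 = 14161491
lcm(14161491, 8649) = 14161491·8649/gcd = 122482735659/9 = 13609192851
lcm(13609192851, 46827) = 13609192851·46827/gcd = 637277673633777/387 = 1646712334971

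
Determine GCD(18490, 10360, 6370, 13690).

18490 = 2 · 5 · 43²; 10360 = 2³ · 5 · 7 · 37; 6370 = 2 · 5 · 7² · 13; 13690 = 2 · 5 · 37²
gcd takes min exponent of each prime: 2 · 5 = 10

10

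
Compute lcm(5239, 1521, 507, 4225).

1178775

5239 = 13² · 31; 1521 = 3² · 13²; 507 = 3 · 13²; 4225 = 5² · 13²
lcm takes max exponent of each prime: 3² · 5² · 13² · 31 = 1178775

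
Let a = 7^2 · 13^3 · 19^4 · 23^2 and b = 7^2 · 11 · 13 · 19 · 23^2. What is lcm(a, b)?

max exponent per prime: 7^2 · 11 · 13^3 · 19^4 · 23^2 = 81637349841047

81637349841047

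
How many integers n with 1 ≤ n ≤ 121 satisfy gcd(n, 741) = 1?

71

741 = 3·13·19. Inclusion–exclusion on these primes:
121 − ⌊121/3⌋ − ⌊121/13⌋ − ⌊121/19⌋ + ⌊121/39⌋ + ⌊121/57⌋ + ⌊121/247⌋ − ⌊121/741⌋ = 71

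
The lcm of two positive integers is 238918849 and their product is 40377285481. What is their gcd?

From gcd × lcm = pq: gcd = 40377285481 / 238918849 = 169.

169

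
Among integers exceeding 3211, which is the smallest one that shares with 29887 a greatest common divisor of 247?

Multiples of 247 above 3211: 247·14, 247·15, … . Need the cofactor coprime to 29887/247 = 121.
Checking s = 14, 15, … the first with gcd(s, 121) = 1 is s = 14, giving 3458.

3458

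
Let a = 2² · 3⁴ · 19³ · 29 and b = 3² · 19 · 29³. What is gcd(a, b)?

4959

min exponent per shared prime: 3² · 19 · 29 = 4959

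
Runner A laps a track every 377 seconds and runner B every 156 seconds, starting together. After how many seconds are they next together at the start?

4524

gcd first: 377 = 2·156 + 65; 156 = 2·65 + 26; 65 = 2·26 + 13; 26 = 2·13 + 0 → gcd = 13
lcm = 377·156/gcd = 58812/13 = 4524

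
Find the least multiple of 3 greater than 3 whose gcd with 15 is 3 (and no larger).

6

15 = 3·5. Any k with gcd(k, 15) = 3 is a multiple of 3, say 3s, with s coprime to 5.
Need s > 3/3, so s ≥ 2. First s ≥ 2 with gcd(s, 5) = 1 is s = 2. Thus k = 3·2 = 6.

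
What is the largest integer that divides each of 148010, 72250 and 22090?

10

148010 = 2 · 5 · 19² · 41; 72250 = 2 · 5³ · 17²; 22090 = 2 · 5 · 47²
gcd takes min exponent of each prime: 2 · 5 = 10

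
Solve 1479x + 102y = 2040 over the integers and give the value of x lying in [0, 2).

Reduce mod 102: 1479x ≡ 2040 (mod 102). With g = gcd(1479, 102) = 51 dividing 2040, divide through: 29x ≡ 40 (mod 2).
Since gcd(29, 2) = 1, x ≡ 40·(29)⁻¹ ≡ 0 (mod 2). Smallest non-negative: 0.

0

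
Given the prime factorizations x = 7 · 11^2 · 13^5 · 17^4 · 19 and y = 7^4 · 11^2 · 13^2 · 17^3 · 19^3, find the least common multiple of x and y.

max exponent per prime: 7^4 · 11^2 · 13^5 · 17^4 · 19^3 = 61794636270469068967

61794636270469068967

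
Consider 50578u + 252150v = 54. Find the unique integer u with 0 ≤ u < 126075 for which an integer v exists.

5793

Euclid: 252150 = 4·50578 + 49838; 50578 = 1·49838 + 740; 49838 = 67·740 + 258; 740 = 2·258 + 224; 258 = 1·224 + 34; 224 = 6·34 + 20; 34 = 1·20 + 14; 20 = 1·14 + 6; 14 = 2·6 + 2; 6 = 3·2 + 0 → gcd = 2; 54 = 2·27.
Back-substitution yields 50578·(-37141) + 252150·(7450) = 2, so one solution is u = -37141·27 = -1002807, v = 7450·27 = 201150.
Solutions in u differ by 252150/2 = 126075; the one in [0, 126075) is -1002807 mod 126075 = 5793.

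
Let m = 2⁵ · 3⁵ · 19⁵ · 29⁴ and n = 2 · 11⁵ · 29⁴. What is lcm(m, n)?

max exponent per prime: 2⁵ · 3⁵ · 11⁵ · 19⁵ · 29⁴ = 2193207256186811355744

2193207256186811355744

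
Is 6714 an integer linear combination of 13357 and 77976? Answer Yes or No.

No

gcd(13357, 77976): 77976 = 5·13357 + 11191; 13357 = 1·11191 + 2166; 11191 = 5·2166 + 361; 2166 = 6·361 + 0 → 361
361 does not divide 6714, so a solution does not exist.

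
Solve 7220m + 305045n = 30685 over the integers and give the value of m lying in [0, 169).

Reduce mod 305045: 7220m ≡ 30685 (mod 305045). With g = gcd(7220, 305045) = 1805 dividing 30685, divide through: 4m ≡ 17 (mod 169).
Since gcd(4, 169) = 1, m ≡ 17·(4)⁻¹ ≡ 131 (mod 169). Smallest non-negative: 131.

131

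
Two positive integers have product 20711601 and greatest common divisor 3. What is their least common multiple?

gcd·lcm = product, so lcm = 20711601/3 = 6903867.

6903867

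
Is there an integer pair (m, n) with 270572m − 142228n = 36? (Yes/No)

Yes

By Bézout, 270572m − 142228n = 36 has integer solutions iff gcd(270572, 142228) | 36.
Euclid: 270572 = 1·142228 + 128344; 142228 = 1·128344 + 13884; 128344 = 9·13884 + 3388; 13884 = 4·3388 + 332; 3388 = 10·332 + 68; 332 = 4·68 + 60; 68 = 1·60 + 8; 60 = 7·8 + 4; 8 = 2·4 + 0. gcd = 4; 36 mod 4 = 0. Yes.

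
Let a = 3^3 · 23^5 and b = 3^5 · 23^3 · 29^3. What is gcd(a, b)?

328509

min exponent per shared prime: 3^3 · 23^3 = 328509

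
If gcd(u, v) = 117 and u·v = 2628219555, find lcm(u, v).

For any two positive integers, gcd × lcm equals their product. Hence lcm = 2628219555 / 117 = 22463415.

22463415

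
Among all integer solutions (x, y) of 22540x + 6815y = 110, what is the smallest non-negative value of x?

Euclid: 22540 = 3·6815 + 2095; 6815 = 3·2095 + 530; 2095 = 3·530 + 505; 530 = 1·505 + 25; 505 = 20·25 + 5; 25 = 5·5 + 0 → gcd = 5; 110 = 5·22.
Back-substitution yields 22540·(270) + 6815·(-893) = 5, so one solution is x = 270·22 = 5940, y = -893·22 = -19646.
Solutions in x differ by 6815/5 = 1363; the one in [0, 1363) is 5940 mod 1363 = 488.

488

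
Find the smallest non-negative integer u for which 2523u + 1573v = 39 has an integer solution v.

Euclid: 2523 = 1·1573 + 950; 1573 = 1·950 + 623; 950 = 1·623 + 327; 623 = 1·327 + 296; 327 = 1·296 + 31; 296 = 9·31 + 17; 31 = 1·17 + 14; 17 = 1·14 + 3; 14 = 4·3 + 2; 3 = 1·2 + 1; 2 = 2·1 + 0 → gcd = 1; 39 = 1·39.
Back-substitution yields 2523·(-558) + 1573·(895) = 1, so one solution is u = -558·39 = -21762, v = 895·39 = 34905.
Solutions in u differ by 1573/1 = 1573; the one in [0, 1573) is -21762 mod 1573 = 260.

260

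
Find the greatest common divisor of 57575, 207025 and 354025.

1225

gcd(57575, 207025): 207025 = 3·57575 + 34300; 57575 = 1·34300 + 23275; 34300 = 1·23275 + 11025; 23275 = 2·11025 + 1225; 11025 = 9·1225 + 0 → 1225
gcd(1225, 354025): 354025 = 289·1225 + 0 → 1225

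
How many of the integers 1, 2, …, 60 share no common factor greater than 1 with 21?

34

21 = 3·7. Inclusion–exclusion on these primes:
60 − ⌊60/3⌋ − ⌊60/7⌋ + ⌊60/21⌋ = 34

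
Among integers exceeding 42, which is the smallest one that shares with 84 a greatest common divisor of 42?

126

Multiples of 42 above 42: 42·2, 42·3, … . Need the cofactor coprime to 84/42 = 2.
Checking s = 2, 3, … the first with gcd(s, 2) = 1 is s = 3, giving 126.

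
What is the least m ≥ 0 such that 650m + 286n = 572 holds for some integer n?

0

Euclid: 650 = 2·286 + 78; 286 = 3·78 + 52; 78 = 1·52 + 26; 52 = 2·26 + 0 → gcd = 26; 572 = 26·22.
Back-substitution yields 650·(4) + 286·(-9) = 26, so one solution is m = 4·22 = 88, n = -9·22 = -198.
Solutions in m differ by 286/26 = 11; the one in [0, 11) is 88 mod 11 = 0.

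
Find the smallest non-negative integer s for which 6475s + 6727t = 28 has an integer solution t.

427

Reduce mod 6727: 6475s ≡ 28 (mod 6727). With g = gcd(6475, 6727) = 7 dividing 28, divide through: 925s ≡ 4 (mod 961).
Since gcd(925, 961) = 1, s ≡ 4·(925)⁻¹ ≡ 427 (mod 961). Smallest non-negative: 427.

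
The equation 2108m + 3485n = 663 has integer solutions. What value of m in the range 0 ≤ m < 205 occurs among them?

121

Euclid: 3485 = 1·2108 + 1377; 2108 = 1·1377 + 731; 1377 = 1·731 + 646; 731 = 1·646 + 85; 646 = 7·85 + 51; 85 = 1·51 + 34; 51 = 1·34 + 17; 34 = 2·17 + 0 → gcd = 17; 663 = 17·39.
Back-substitution yields 2108·(-81) + 3485·(49) = 17, so one solution is m = -81·39 = -3159, n = 49·39 = 1911.
Solutions in m differ by 3485/17 = 205; the one in [0, 205) is -3159 mod 205 = 121.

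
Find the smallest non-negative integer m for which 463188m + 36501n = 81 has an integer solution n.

Euclid: 463188 = 12·36501 + 25176; 36501 = 1·25176 + 11325; 25176 = 2·11325 + 2526; 11325 = 4·2526 + 1221; 2526 = 2·1221 + 84; 1221 = 14·84 + 45; 84 = 1·45 + 39; 45 = 1·39 + 6; 39 = 6·6 + 3; 6 = 2·3 + 0 → gcd = 3; 81 = 3·27.
Back-substitution yields 463188·(5650) + 36501·(-71697) = 3, so one solution is m = 5650·27 = 152550, n = -71697·27 = -1935819.
Solutions in m differ by 36501/3 = 12167; the one in [0, 12167) is 152550 mod 12167 = 6546.

6546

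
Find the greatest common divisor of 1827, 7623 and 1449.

63

gcd(1827, 7623): 7623 = 4·1827 + 315; 1827 = 5·315 + 252; 315 = 1·252 + 63; 252 = 4·63 + 0 → 63
gcd(63, 1449): 1449 = 23·63 + 0 → 63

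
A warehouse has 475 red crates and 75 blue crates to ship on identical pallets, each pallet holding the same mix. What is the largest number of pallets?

475 = 5² · 19
75 = 3 · 5²
Common: 5² = 25

25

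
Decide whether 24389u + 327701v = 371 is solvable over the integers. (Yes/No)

By Bézout, 24389u + 327701v = 371 has integer solutions iff gcd(24389, 327701) | 371.
Euclid: 327701 = 13·24389 + 10644; 24389 = 2·10644 + 3101; 10644 = 3·3101 + 1341; 3101 = 2·1341 + 419; 1341 = 3·419 + 84; 419 = 4·84 + 83; 84 = 1·83 + 1; 83 = 83·1 + 0. gcd = 1; 371 mod 1 = 0. Yes.

Yes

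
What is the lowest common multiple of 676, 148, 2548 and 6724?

2060213428

676 = 2² · 13²; 148 = 2² · 37; 2548 = 2² · 7² · 13; 6724 = 2² · 41²
lcm takes max exponent of each prime: 2² · 7² · 13² · 37 · 41² = 2060213428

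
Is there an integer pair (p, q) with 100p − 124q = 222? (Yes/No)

No

gcd(100, 124): 124 = 1·100 + 24; 100 = 4·24 + 4; 24 = 6·4 + 0 → 4
4 does not divide 222, so a solution does not exist.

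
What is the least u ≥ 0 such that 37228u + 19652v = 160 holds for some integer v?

gcd(37228, 19652) = 4 (Euclid: 37228 = 1·19652 + 17576; 19652 = 1·17576 + 2076; 17576 = 8·2076 + 968; 2076 = 2·968 + 140; 968 = 6·140 + 128; 140 = 1·128 + 12; 128 = 10·12 + 8; 12 = 1·8 + 4; 8 = 2·4 + 0), and 4 | 160.
Extended Euclid: 37228·(-1685) + 19652·(3192) = 4. Scale by 40: u₀ = -67400.
General solution u = u₀ + 4913t; reducing mod 4913 gives u = 1382 (and v = -2618).

1382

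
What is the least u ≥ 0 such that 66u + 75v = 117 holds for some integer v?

12

gcd(66, 75) = 3 (Euclid: 75 = 1·66 + 9; 66 = 7·9 + 3; 9 = 3·3 + 0), and 3 | 117.
Extended Euclid: 66·(8) + 75·(-7) = 3. Scale by 39: u₀ = 312.
General solution u = u₀ + 25t; reducing mod 25 gives u = 12 (and v = -9).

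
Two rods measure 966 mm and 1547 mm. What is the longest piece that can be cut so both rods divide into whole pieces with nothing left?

Euclid: 1547 = 1·966 + 581; 966 = 1·581 + 385; 581 = 1·385 + 196; 385 = 1·196 + 189; 196 = 1·189 + 7; 189 = 27·7 + 0. Last nonzero remainder: 7.

7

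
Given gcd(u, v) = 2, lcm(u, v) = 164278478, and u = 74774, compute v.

4394

Using uv = gcd(u,v)·lcm(u,v) = 2·164278478 = 328556956, we get v = 328556956/74774 = 4394.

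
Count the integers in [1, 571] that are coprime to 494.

494 = 2·13·19. Inclusion–exclusion on these primes:
571 − ⌊571/2⌋ − ⌊571/13⌋ − ⌊571/19⌋ + ⌊571/26⌋ + ⌊571/38⌋ + ⌊571/247⌋ − ⌊571/494⌋ = 250

250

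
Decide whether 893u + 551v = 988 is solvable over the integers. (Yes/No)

gcd(893, 551): 893 = 1·551 + 342; 551 = 1·342 + 209; 342 = 1·209 + 133; 209 = 1·133 + 76; 133 = 1·76 + 57; 76 = 1·57 + 19; 57 = 3·19 + 0 → 19
19 divides 988, so a solution exists.

Yes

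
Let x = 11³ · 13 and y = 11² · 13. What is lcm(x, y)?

max exponent per prime: 11³ · 13 = 17303

17303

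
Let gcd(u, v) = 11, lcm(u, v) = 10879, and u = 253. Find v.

473

Using uv = gcd(u,v)·lcm(u,v) = 11·10879 = 119669, we get v = 119669/253 = 473.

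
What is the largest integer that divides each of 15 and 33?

Euclid: 33 = 2·15 + 3; 15 = 5·3 + 0. Last nonzero remainder: 3.

3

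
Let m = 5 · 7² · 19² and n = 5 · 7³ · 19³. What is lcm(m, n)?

11763185

max exponent per prime: 5 · 7³ · 19³ = 11763185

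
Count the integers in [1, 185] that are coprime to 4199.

152

4199 = 13·17·19. Inclusion–exclusion on these primes:
185 − ⌊185/13⌋ − ⌊185/17⌋ − ⌊185/19⌋ + ⌊185/221⌋ + ⌊185/247⌋ + ⌊185/323⌋ − ⌊185/4199⌋ = 152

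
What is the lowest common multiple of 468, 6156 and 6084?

1040364

468 = 2² · 3² · 13; 6156 = 2² · 3⁴ · 19; 6084 = 2² · 3² · 13²
lcm takes max exponent of each prime: 2² · 3⁴ · 13² · 19 = 1040364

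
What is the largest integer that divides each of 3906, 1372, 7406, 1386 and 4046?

14

3906 = 2 · 3² · 7 · 31; 1372 = 2² · 7³; 7406 = 2 · 7 · 23²; 1386 = 2 · 3² · 7 · 11; 4046 = 2 · 7 · 17²
gcd takes min exponent of each prime: 2 · 7 = 14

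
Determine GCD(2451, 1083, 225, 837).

3

2451 = 3 · 19 · 43; 1083 = 3 · 19²; 225 = 3² · 5²; 837 = 3³ · 31
gcd takes min exponent of each prime: 3 = 3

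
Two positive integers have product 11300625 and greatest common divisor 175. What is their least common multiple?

For any two positive integers, gcd × lcm equals their product. Hence lcm = 11300625 / 175 = 64575.

64575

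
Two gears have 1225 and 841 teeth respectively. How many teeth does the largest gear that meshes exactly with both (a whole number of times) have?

1

Euclid: 1225 = 1·841 + 384; 841 = 2·384 + 73; 384 = 5·73 + 19; 73 = 3·19 + 16; 19 = 1·16 + 3; 16 = 5·3 + 1; 3 = 3·1 + 0. Last nonzero remainder: 1.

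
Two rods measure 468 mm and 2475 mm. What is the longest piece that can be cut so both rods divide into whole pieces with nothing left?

9

468 = 2² · 3² · 13
2475 = 3² · 5² · 11
Common: 3² = 9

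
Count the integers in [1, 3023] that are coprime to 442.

1314

Prime factors of 442: 2, 13, 17. Count integers ≤ 3023 divisible by none of them.
By inclusion–exclusion: 3023 − ⌊3023/2⌋ − ⌊3023/13⌋ − ⌊3023/17⌋ + ⌊3023/26⌋ + ⌊3023/34⌋ + ⌊3023/221⌋ − ⌊3023/442⌋ = 1314.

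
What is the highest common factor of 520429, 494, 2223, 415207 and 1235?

247

gcd(520429, 494): 520429 = 1053·494 + 247; 494 = 2·247 + 0 → 247
gcd(247, 2223): 2223 = 9·247 + 0 → 247
gcd(247, 415207): 415207 = 1681·247 + 0 → 247
gcd(247, 1235): 1235 = 5·247 + 0 → 247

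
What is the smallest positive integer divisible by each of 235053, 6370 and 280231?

13442681070

235053 = 3² · 7² · 13 · 41; 6370 = 2 · 5 · 7² · 13; 280231 = 7³ · 19 · 43
lcm takes max exponent of each prime: 2 · 3² · 5 · 7³ · 13 · 19 · 41 · 43 = 13442681070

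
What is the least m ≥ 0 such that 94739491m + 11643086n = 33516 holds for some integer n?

898

gcd(94739491, 11643086) = 931 (Euclid: 94739491 = 8·11643086 + 1594803; 11643086 = 7·1594803 + 479465; 1594803 = 3·479465 + 156408; 479465 = 3·156408 + 10241; 156408 = 15·10241 + 2793; 10241 = 3·2793 + 1862; 2793 = 1·1862 + 931; 1862 = 2·931 + 0), and 931 | 33516.
Extended Euclid: 94739491·(4541) + 11643086·(-36950) = 931. Scale by 36: m₀ = 163476.
General solution m = m₀ + 12506t; reducing mod 12506 gives m = 898 (and n = -7307).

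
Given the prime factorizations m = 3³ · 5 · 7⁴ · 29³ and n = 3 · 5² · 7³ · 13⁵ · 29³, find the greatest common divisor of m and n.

125481405

min exponent per shared prime: 3 · 5 · 7³ · 29³ = 125481405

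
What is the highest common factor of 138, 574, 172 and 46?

138 = 2 · 3 · 23; 574 = 2 · 7 · 41; 172 = 2² · 43; 46 = 2 · 23
gcd takes min exponent of each prime: 2 = 2

2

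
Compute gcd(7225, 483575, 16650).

gcd(7225, 483575): 483575 = 66·7225 + 6725; 7225 = 1·6725 + 500; 6725 = 13·500 + 225; 500 = 2·225 + 50; 225 = 4·50 + 25; 50 = 2·25 + 0 → 25
gcd(25, 16650): 16650 = 666·25 + 0 → 25

25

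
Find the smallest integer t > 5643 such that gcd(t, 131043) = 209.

131043 = 209·627. Any t with gcd(t, 131043) = 209 is a multiple of 209, say 209s, with s coprime to 627.
Need s > 5643/209, so s ≥ 28. First s ≥ 28 with gcd(s, 627) = 1 is s = 28. Thus t = 209·28 = 5852.

5852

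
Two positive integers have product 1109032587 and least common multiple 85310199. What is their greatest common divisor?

13

From gcd × lcm = mn: gcd = 1109032587 / 85310199 = 13.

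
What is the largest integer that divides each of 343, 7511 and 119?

7

343 = 7³; 7511 = 7 · 29 · 37; 119 = 7 · 17
gcd takes min exponent of each prime: 7 = 7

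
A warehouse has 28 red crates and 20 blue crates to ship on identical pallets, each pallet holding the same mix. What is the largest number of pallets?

4

28 = 2² · 7
20 = 2² · 5
Common: 2² = 4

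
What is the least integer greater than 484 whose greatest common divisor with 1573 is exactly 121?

605

Multiples of 121 above 484: 121·5, 121·6, … . Need the cofactor coprime to 1573/121 = 13.
Checking s = 5, 6, … the first with gcd(s, 13) = 1 is s = 5, giving 605.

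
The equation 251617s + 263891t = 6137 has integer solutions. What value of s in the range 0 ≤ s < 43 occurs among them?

Euclid: 263891 = 1·251617 + 12274; 251617 = 20·12274 + 6137; 12274 = 2·6137 + 0 → gcd = 6137; 6137 = 6137·1.
Back-substitution yields 251617·(21) + 263891·(-20) = 6137, so one solution is s = 21·1 = 21, t = -20·1 = -20.
Solutions in s differ by 263891/6137 = 43; the one in [0, 43) is 21 mod 43 = 21.

21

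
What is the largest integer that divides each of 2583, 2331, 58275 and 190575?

gcd(2583, 2331): 2583 = 1·2331 + 252; 2331 = 9·252 + 63; 252 = 4·63 + 0 → 63
gcd(63, 58275): 58275 = 925·63 + 0 → 63
gcd(63, 190575): 190575 = 3025·63 + 0 → 63

63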